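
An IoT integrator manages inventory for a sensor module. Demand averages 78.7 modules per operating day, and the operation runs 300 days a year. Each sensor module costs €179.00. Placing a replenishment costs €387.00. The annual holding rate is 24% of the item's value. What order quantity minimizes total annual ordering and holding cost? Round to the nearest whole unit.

Q* ≈ 652 modules

Annual demand D = 78.7 × 300 = 23,610.
Holding cost H = 0.24 × €179.00 = €42.9600 per unit per year.
EOQ = √(2DS / H) = √(2 × 23,610 × 387 / 42.96).
= √(18,274,140 / 42.96) = √425,375.6983 ≈ 652.208.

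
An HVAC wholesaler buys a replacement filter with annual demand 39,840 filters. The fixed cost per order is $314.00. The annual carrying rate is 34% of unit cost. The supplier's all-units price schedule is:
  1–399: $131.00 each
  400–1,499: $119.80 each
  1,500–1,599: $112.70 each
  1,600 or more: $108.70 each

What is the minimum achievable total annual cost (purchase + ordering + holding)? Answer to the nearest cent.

TC* ≈ $4,367,993.00

Holding cost per unit per year at price C is H = 0.34·C.
Evaluate total cost at each tier's feasible EOQ or, if the EOQ is below the tier, at the tier's minimum quantity.
Tier 1 ($131.00): EOQ = 749.5 exceeds tier's upper bound 399, so this tier is dominated.
EOQ at $119.80 = 783.7 (feasible in tier 2): TC = 39,840×$119.80 + (39,840/783.7)×314 + (783.7/2)×0.34×$119.80 = $4,804,755.27.
EOQ at $112.70 = 808.0 < 1500, so use break Q=1500: TC = 39,840×$112.70 + (39,840/1500.0)×314 + (1500.0/2)×0.34×$112.70 = $4,527,046.34.
EOQ at $108.70 = 822.8 < 1600, so use break Q=1600: TC = 39,840×$108.70 + (39,840/1600.0)×314 + (1600.0/2)×0.34×$108.70 = $4,367,993.00.
Lowest total cost among the candidates is at Q = 1600.0.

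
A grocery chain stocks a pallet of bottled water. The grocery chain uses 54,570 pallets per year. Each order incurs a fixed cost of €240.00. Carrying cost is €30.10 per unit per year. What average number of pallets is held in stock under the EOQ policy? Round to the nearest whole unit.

Q* = √(2DS/H) = √(2 × 54,570 × 240 / 30.1) ≈ 932.86.
Average inventory = Q*/2 ≈ 932.86 / 2 = 466.428.

Average inventory ≈ 466 pallets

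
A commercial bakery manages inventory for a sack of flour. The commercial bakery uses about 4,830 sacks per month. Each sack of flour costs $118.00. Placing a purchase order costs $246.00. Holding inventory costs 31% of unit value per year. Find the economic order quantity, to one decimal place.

Annual demand D = 4,830 × 12 = 57,960.
Holding cost H = 0.31 × $118.00 = $36.5800 per unit per year.
EOQ = √(2DS / H) = √(2 × 57,960 × 246 / 36.58).
= √(28,516,320 / 36.58) = √779,560.4155 ≈ 882.927.

Q* ≈ 882.9 sacks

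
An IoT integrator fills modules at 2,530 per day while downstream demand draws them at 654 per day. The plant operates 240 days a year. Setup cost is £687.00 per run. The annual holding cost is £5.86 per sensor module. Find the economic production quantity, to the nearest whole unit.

Q* ≈ 7,045 modules

Annual demand D = 654 × 240 = 156,960.
Production build-up factor (1 − d/p) = 1 − 654/2,530 = 0.7415.
Q* = √(2DS / (H(1 − d/p))) = √(2 × 156,960 × 687 / (5.86 × 0.7415)).
= √(215,663,040 / 4.3452) ≈ 7045.031.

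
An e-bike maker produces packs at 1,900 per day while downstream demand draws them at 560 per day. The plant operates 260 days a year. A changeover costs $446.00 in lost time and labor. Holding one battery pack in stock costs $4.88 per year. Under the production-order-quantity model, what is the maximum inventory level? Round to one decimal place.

I_max ≈ 4,332.4 packs

Annual demand D = 560 × 260 = 145,600.
Production build-up factor (1 − d/p) = 1 − 560/1,900 = 0.7053.
Q* = √(2DS / (H(1 − d/p))) = √(2 × 145,600 × 446 / (4.88 × 0.7053)).
= √(129,875,200 / 3.4417) ≈ 6142.959.
Maximum inventory = Q*(1 − d/p) = 6142.959 × 0.7053 ≈ 4332.403.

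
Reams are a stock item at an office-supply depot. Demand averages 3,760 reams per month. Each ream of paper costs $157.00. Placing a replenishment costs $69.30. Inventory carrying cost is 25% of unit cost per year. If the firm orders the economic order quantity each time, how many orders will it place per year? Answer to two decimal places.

N ≈ 113.04 orders per year

Annual demand D = 3,760 × 12 = 45,120.
Holding cost H = 0.25 × $157.00 = $39.2500 per unit per year.
EOQ = √(2DS/H) = √(2 × 45,120 × 69.3 / 39.25) ≈ 399.16.
Orders per year = D / Q* = 45,120 / 399.16 ≈ 113.038.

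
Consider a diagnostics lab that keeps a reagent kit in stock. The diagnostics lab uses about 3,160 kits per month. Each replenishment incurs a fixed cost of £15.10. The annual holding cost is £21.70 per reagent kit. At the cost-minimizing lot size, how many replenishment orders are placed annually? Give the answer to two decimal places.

Annual demand D = 3,160 × 12 = 37,920.
The optimal lot size = √(2DS/H) = √(2 × 37,920 × 15.1 / 21.7) ≈ 229.72.
Orders per year = D / Q* = 37,920 / 229.72 ≈ 165.067.

N ≈ 165.07 orders per year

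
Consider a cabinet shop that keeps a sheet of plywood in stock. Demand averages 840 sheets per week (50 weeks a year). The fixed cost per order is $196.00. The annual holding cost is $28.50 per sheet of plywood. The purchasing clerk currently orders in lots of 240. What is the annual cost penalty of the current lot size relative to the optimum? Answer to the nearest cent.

Annual demand D = 840 × 50 = 42,000.
EOQ = √(2DS/H) = √(2 × 42,000 × 196 / 28.5) ≈ 760.06.
Cost at Q* = (D/Q*)S + (Q*/2)H = √(2DSH) ≈ $21,661.58.
Cost at Q = 240: (42,000/240)×196 + (240/2)×28.5 = $34,300.00 + $3,420.00 = $37,720.00.
Excess = $37,720.00 − $21,661.58 = $16,058.42.

Extra cost ≈ $16,058.42 per year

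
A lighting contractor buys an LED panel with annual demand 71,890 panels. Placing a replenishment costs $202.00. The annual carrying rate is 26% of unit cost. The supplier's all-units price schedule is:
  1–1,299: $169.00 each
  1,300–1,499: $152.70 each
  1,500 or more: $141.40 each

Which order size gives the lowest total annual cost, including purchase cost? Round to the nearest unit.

Holding cost per unit per year at price C is H = 0.26·C.
For each price level, check whether its EOQ is feasible; otherwise the best quantity at that price is the breakpoint.
EOQ at $169.00 = 813.0 (feasible in tier 1): TC = 71,890×$169.00 + (71,890/813.0)×202 + (813.0/2)×0.26×$169.00 = $12,185,133.58.
EOQ at $152.70 = 855.3 < 1300, so use break Q=1300: TC = 71,890×$152.70 + (71,890/1300.0)×202 + (1300.0/2)×0.26×$152.70 = $11,014,579.90.
EOQ at $141.40 = 888.8 < 1500, so use break Q=1500: TC = 71,890×$141.40 + (71,890/1500.0)×202 + (1500.0/2)×0.26×$141.40 = $10,202,500.19.
Lowest total cost is $10,202,500.19 at Q = 1500.0.

Q* ≈ 1,500 panels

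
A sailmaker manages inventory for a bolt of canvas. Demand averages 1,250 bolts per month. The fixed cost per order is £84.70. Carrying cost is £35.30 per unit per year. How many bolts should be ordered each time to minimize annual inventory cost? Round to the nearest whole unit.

Q* ≈ 268 bolts

Annual demand D = 1,250 × 12 = 15,000.
EOQ = √(2DS / H) = √(2 × 15,000 × 84.7 / 35.3).
= √(2,541,000 / 35.3) = √71,983.0028 ≈ 268.296.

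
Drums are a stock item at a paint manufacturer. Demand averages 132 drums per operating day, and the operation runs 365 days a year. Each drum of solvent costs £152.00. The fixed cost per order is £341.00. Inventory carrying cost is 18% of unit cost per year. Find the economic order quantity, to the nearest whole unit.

Q* ≈ 1,096 drums

Annual demand D = 132 × 365 = 48,180.
Holding cost H = 0.18 × £152.00 = £27.3600 per unit per year.
EOQ = √(2DS / H) = √(2 × 48,180 × 341 / 27.36).
= √(32,858,760 / 27.36) = √1,200,978.0702 ≈ 1095.891.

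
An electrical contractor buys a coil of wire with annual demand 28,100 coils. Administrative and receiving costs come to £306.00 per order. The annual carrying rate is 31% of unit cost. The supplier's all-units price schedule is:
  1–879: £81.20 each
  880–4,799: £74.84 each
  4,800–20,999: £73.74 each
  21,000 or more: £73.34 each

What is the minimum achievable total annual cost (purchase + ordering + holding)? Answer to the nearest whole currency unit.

Holding cost per unit per year at price C is H = 0.31·C.
For each price level, check whether its EOQ is feasible; otherwise the best quantity at that price is the breakpoint.
EOQ at £81.20 = 826.6 (feasible in tier 1): TC = 28,100×£81.20 + (28,100/826.6)×306 + (826.6/2)×0.31×£81.20 = £2,302,525.96.
EOQ at £74.84 = 861.0 < 880, so use break Q=880: TC = 28,100×£74.84 + (28,100/880.0)×306 + (880.0/2)×0.31×£74.84 = £2,122,983.31.
EOQ at £73.74 = 867.4 < 4800, so use break Q=4800: TC = 28,100×£73.74 + (28,100/4800.0)×306 + (4800.0/2)×0.31×£73.74 = £2,128,747.93.
EOQ at £73.34 = 869.7 < 21000, so use break Q=21000: TC = 28,100×£73.34 + (28,100/21000.0)×306 + (21000.0/2)×0.31×£73.34 = £2,299,985.16.
Lowest total cost among the candidates is at Q = 880.0.

TC* ≈ £2,122,983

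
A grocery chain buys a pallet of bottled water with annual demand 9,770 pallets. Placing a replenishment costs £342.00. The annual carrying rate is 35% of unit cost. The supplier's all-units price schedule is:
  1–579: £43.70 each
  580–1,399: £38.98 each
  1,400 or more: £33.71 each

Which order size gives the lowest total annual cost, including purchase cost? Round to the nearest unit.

Holding cost per unit per year at price C is H = 0.35·C.
Candidates are each tier's EOQ (if it falls in that tier) and each price-break quantity.
Tier 1 (£43.70): EOQ = 661.0 exceeds tier's upper bound 579, so this tier is dominated.
EOQ at £38.98 = 699.9 (feasible in tier 2): TC = 9,770×£38.98 + (9,770/699.9)×342 + (699.9/2)×0.35×£38.98 = £390,382.99.
EOQ at £33.71 = 752.6 < 1400, so use break Q=1400: TC = 9,770×£33.71 + (9,770/1400.0)×342 + (1400.0/2)×0.35×£33.71 = £339,992.32.
Lowest total cost is £339,992.32 at Q = 1400.0.

Q* ≈ 1,400 pallets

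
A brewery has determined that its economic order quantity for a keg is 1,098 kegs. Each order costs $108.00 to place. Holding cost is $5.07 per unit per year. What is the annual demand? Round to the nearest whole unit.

Invert the EOQ relation Q*² = 2DS/H.
From Q* = √(2DS/H): D = Q*²H / (2S) = 1,098² × 5.07 / (2 × 108) = 28298.205.

D ≈ 28,298 kegs per year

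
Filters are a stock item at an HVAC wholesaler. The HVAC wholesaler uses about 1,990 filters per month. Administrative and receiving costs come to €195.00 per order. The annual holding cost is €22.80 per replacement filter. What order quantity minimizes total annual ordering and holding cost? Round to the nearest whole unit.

Annual demand D = 1,990 × 12 = 23,880.
EOQ = √(2DS / H) = √(2 × 23,880 × 195 / 22.8).
= √(9,313,200 / 22.8) = √408,473.6842 ≈ 639.119.

Q* ≈ 639 filters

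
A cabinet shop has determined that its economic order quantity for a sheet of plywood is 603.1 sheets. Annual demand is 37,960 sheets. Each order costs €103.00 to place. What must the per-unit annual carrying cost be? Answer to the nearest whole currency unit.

H ≈ €21

The basic EOQ model gives Q* = √(2DS/H); rearrange for the unknown.
From Q* = √(2DS/H): H = 2DS / Q*² = 2 × 37,960 × 103 / 603.1² = 21.4988.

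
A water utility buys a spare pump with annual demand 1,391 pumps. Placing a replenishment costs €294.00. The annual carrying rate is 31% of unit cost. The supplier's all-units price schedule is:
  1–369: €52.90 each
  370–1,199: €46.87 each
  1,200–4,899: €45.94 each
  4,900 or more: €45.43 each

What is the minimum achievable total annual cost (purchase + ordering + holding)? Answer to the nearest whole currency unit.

Holding cost per unit per year at price C is H = 0.31·C.
Candidates are each tier's EOQ (if it falls in that tier) and each price-break quantity.
EOQ at €52.90 = 223.3 (feasible in tier 1): TC = 1,391×€52.90 + (1,391/223.3)×294 + (223.3/2)×0.31×€52.90 = €77,246.26.
EOQ at €46.87 = 237.3 < 370, so use break Q=370: TC = 1,391×€46.87 + (1,391/370.0)×294 + (370.0/2)×0.31×€46.87 = €68,989.45.
EOQ at €45.94 = 239.6 < 1200, so use break Q=1200: TC = 1,391×€45.94 + (1,391/1200.0)×294 + (1200.0/2)×0.31×€45.94 = €72,788.17.
EOQ at €45.43 = 241.0 < 4900, so use break Q=4900: TC = 1,391×€45.43 + (1,391/4900.0)×294 + (4900.0/2)×0.31×€45.43 = €97,780.67.
Lowest total cost among the candidates is at Q = 370.0.

TC* ≈ €68,989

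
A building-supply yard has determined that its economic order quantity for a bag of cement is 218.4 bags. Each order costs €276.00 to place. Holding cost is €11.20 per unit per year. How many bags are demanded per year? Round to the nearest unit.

D ≈ 968 bags per year

The basic EOQ model gives Q* = √(2DS/H); rearrange for the unknown.
From Q* = √(2DS/H): D = Q*²H / (2S) = 218.4² × 11.2 / (2 × 276) = 967.797.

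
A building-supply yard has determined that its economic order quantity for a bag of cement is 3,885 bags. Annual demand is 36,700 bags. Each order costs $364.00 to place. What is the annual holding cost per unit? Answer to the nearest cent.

Invert the EOQ relation Q*² = 2DS/H.
From Q* = √(2DS/H): H = 2DS / Q*² = 2 × 36,700 × 364 / 3,885² = 1.7702.

H ≈ $1.77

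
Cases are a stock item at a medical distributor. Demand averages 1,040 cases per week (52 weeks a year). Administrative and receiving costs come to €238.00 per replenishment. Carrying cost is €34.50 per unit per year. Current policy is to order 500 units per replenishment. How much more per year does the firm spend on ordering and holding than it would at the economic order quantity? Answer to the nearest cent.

Extra cost ≈ €4,566.04 per year

Annual demand D = 1,040 × 52 = 54,080.
EOQ = √(2DS/H) = √(2 × 54,080 × 238 / 34.5) ≈ 863.80.
Cost at Q* = (D/Q*)S + (Q*/2)H = √(2DSH) ≈ €29,801.04.
Cost at Q = 500: (54,080/500)×238 + (500/2)×34.5 = €25,742.08 + €8,625.00 = €34,367.08.
Excess = €34,367.08 − €29,801.04 = €4,566.04.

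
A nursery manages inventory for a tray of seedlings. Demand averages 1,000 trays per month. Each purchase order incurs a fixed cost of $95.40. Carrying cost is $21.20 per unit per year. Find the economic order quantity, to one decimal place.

Q* ≈ 328.6 trays

Annual demand D = 1,000 × 12 = 12,000.
EOQ = √(2DS / H) = √(2 × 12,000 × 95.4 / 21.2).
= √(2,289,600 / 21.2) = √108,000 ≈ 328.634.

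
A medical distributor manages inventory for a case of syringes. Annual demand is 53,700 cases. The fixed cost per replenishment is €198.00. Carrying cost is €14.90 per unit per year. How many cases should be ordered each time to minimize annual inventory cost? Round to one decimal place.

EOQ = √(2DS / H) = √(2 × 53,700 × 198 / 14.9).
= √(21,265,200 / 14.9) = √1,427,194.6309 ≈ 1194.653.

Q* ≈ 1,194.7 cases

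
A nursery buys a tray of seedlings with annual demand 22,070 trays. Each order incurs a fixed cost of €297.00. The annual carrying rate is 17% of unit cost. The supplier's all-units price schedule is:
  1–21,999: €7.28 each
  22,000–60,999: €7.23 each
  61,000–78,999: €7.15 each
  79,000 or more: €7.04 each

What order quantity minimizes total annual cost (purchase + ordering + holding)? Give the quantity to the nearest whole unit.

Holding cost per unit per year at price C is H = 0.17·C.
Candidates are each tier's EOQ (if it falls in that tier) and each price-break quantity.
EOQ at €7.28 = 3254.6 (feasible in tier 1): TC = 22,070×€7.28 + (22,070/3254.6)×297 + (3254.6/2)×0.17×€7.28 = €164,697.55.
EOQ at €7.23 = 3265.9 < 22000, so use break Q=22000: TC = 22,070×€7.23 + (22,070/22000.0)×297 + (22000.0/2)×0.17×€7.23 = €173,384.15.
EOQ at €7.15 = 3284.1 < 61000, so use break Q=61000: TC = 22,070×€7.15 + (22,070/61000.0)×297 + (61000.0/2)×0.17×€7.15 = €194,980.71.
EOQ at €7.04 = 3309.7 < 79000, so use break Q=79000: TC = 22,070×€7.04 + (22,070/79000.0)×297 + (79000.0/2)×0.17×€7.04 = €202,729.37.
Lowest total cost is €164,697.55 at Q = 3254.6.

Q* ≈ 3,255 trays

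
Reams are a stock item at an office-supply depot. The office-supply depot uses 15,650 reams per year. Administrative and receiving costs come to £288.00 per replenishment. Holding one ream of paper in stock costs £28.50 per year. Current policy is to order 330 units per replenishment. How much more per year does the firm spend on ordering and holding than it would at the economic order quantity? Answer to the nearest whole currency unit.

EOQ = √(2DS/H) = √(2 × 15,650 × 288 / 28.5) ≈ 562.40.
Cost at Q* = (D/Q*)S + (Q*/2)H = √(2DSH) ≈ £16,028.42.
Cost at Q = 330: (15,650/330)×288 + (330/2)×28.5 = £13,658.18 + £4,702.50 = £18,360.68.
Excess = £18,360.68 − £16,028.42 = £2,332.26.

Extra cost ≈ £2,332 per year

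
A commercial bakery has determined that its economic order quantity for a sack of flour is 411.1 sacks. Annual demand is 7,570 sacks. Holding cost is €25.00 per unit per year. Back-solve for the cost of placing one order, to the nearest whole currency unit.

Squaring Q* = √(2DS/H) gives Q*² = 2DS/H.
From Q* = √(2DS/H): S = Q*²H / (2D) = 411.1² × 25 / (2 × 7,570) = 279.0674.

S ≈ €279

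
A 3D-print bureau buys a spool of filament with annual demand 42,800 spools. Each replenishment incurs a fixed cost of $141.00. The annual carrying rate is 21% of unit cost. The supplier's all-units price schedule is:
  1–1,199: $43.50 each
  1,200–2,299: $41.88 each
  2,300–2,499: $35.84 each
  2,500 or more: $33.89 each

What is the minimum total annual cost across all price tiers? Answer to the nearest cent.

Holding cost per unit per year at price C is H = 0.21·C.
Evaluate total cost at each tier's feasible EOQ or, if the EOQ is below the tier, at the tier's minimum quantity.
EOQ at $43.50 = 1149.5 (feasible in tier 1): TC = 42,800×$43.50 + (42,800/1149.5)×141 + (1149.5/2)×0.21×$43.50 = $1,872,300.28.
EOQ at $41.88 = 1171.5 < 1200, so use break Q=1200: TC = 42,800×$41.88 + (42,800/1200.0)×141 + (1200.0/2)×0.21×$41.88 = $1,802,769.88.
EOQ at $35.84 = 1266.3 < 2300, so use break Q=2300: TC = 42,800×$35.84 + (42,800/2300.0)×141 + (2300.0/2)×0.21×$35.84 = $1,545,231.19.
EOQ at $33.89 = 1302.3 < 2500, so use break Q=2500: TC = 42,800×$33.89 + (42,800/2500.0)×141 + (2500.0/2)×0.21×$33.89 = $1,461,802.04.
Lowest total cost among the candidates is at Q = 2500.0.

TC* ≈ $1,461,802.04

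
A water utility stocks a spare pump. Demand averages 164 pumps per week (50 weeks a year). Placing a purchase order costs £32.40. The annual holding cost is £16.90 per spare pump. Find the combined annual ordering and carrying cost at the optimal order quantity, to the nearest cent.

Annual demand D = 164 × 50 = 8,200.
EOQ = √(2DS/H) = √(2 × 8,200 × 32.4 / 16.9) ≈ 177.32.
At Q*, ordering cost (D/Q*)S equals holding cost (Q*/2)H, each = √(DSH/2).
Minimum total = √(2DSH) = √(2 × 8,200 × 32.4 × 16.9) ≈ 2996.662.

TC* ≈ £2,996.66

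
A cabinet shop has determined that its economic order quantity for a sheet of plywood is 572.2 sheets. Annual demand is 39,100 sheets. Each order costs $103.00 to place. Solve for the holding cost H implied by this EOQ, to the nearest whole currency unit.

The basic EOQ model gives Q* = √(2DS/H); rearrange for the unknown.
From Q* = √(2DS/H): H = 2DS / Q*² = 2 × 39,100 × 103 / 572.2² = 24.6007.

H ≈ $25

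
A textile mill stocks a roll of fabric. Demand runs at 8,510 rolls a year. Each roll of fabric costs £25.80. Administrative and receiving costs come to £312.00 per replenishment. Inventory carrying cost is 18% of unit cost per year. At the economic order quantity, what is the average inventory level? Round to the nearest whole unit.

Average inventory ≈ 535 rolls

Holding cost H = 0.18 × £25.80 = £4.6440 per unit per year.
Q* = √(2DS/H) = √(2 × 8,510 × 312 / 4.644) ≈ 1069.33.
Average inventory = Q*/2 ≈ 1069.33 / 2 = 534.664.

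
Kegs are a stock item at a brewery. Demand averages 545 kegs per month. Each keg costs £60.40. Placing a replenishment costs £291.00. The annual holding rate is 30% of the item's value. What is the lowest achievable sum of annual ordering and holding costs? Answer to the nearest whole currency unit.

Annual demand D = 545 × 12 = 6,540.
Holding cost H = 0.30 × £60.40 = £18.1200 per unit per year.
The optimal lot size = √(2DS/H) = √(2 × 6,540 × 291 / 18.12) ≈ 458.32.
At Q*, ordering cost (D/Q*)S equals holding cost (Q*/2)H, each = √(DSH/2).
Minimum total = √(2DSH) = √(2 × 6,540 × 291 × 18.12) ≈ 8304.805.

TC* ≈ £8,305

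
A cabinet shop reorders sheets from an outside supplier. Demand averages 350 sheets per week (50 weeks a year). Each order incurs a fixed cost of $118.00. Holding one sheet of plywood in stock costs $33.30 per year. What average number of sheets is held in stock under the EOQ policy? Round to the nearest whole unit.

Annual demand D = 350 × 50 = 17,500.
The optimal lot size = √(2DS/H) = √(2 × 17,500 × 118 / 33.3) ≈ 352.17.
Average inventory = Q*/2 ≈ 352.17 / 2 = 176.085.

Average inventory ≈ 176 sheets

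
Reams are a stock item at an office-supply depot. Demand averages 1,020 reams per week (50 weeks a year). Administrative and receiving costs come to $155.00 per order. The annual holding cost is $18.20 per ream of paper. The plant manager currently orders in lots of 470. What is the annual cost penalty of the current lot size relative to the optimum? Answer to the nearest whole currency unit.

Annual demand D = 1,020 × 50 = 51,000.
EOQ = √(2DS/H) = √(2 × 51,000 × 155 / 18.2) ≈ 932.03.
Cost at Q* = (D/Q*)S + (Q*/2)H = √(2DSH) ≈ $16,962.96.
Cost at Q = 470: (51,000/470)×155 + (470/2)×18.2 = $16,819.15 + $4,277.00 = $21,096.15.
Excess = $21,096.15 − $16,962.96 = $4,133.19.

Extra cost ≈ $4,133 per year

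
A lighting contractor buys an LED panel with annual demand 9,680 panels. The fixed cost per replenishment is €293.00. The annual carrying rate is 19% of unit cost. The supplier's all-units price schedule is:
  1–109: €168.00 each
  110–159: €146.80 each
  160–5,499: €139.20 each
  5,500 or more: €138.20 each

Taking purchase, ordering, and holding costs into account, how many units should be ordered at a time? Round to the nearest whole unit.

Holding cost per unit per year at price C is H = 0.19·C.
Evaluate total cost at each tier's feasible EOQ or, if the EOQ is below the tier, at the tier's minimum quantity.
Tier 1 (€168.00): EOQ = 421.6 exceeds tier's upper bound 109, so this tier is dominated.
Tier 2 (€146.80): EOQ = 451.0 exceeds tier's upper bound 159, so this tier is dominated.
EOQ at €139.20 = 463.1 (feasible in tier 3): TC = 9,680×€139.20 + (9,680/463.1)×293 + (463.1/2)×0.19×€139.20 = €1,359,704.50.
EOQ at €138.20 = 464.8 < 5500, so use break Q=5500: TC = 9,680×€138.20 + (9,680/5500.0)×293 + (5500.0/2)×0.19×€138.20 = €1,410,501.18.
Lowest total cost is €1,359,704.50 at Q = 463.1.

Q* ≈ 463 panels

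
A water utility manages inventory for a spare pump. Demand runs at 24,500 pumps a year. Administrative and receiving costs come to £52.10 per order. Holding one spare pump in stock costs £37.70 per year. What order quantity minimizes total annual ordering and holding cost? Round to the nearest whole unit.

EOQ = √(2DS / H) = √(2 × 24,500 × 52.1 / 37.7).
= √(2,552,900 / 37.7) = √67,716.1804 ≈ 260.223.

Q* ≈ 260 pumps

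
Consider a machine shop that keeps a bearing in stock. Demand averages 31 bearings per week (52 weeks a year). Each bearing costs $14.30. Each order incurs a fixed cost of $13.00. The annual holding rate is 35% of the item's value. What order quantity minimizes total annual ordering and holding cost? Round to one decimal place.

Q* ≈ 91.5 bearings

Annual demand D = 31 × 52 = 1,612.
Holding cost H = 0.35 × $14.30 = $5.0050 per unit per year.
EOQ = √(2DS / H) = √(2 × 1,612 × 13 / 5.005).
= √(41,912 / 5.005) = √8,374.026 ≈ 91.510.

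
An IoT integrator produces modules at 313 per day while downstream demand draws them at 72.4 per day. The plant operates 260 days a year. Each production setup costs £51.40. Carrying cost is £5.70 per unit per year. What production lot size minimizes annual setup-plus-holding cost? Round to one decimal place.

Annual demand D = 72.4 × 260 = 18,824.
Production build-up factor (1 − d/p) = 1 − 72.4/313 = 0.7687.
Q* = √(2DS / (H(1 − d/p))) = √(2 × 18,824 × 51.4 / (5.7 × 0.7687)).
= √(1,935,107.2 / 4.3815) ≈ 664.568.

Q* ≈ 664.6 modules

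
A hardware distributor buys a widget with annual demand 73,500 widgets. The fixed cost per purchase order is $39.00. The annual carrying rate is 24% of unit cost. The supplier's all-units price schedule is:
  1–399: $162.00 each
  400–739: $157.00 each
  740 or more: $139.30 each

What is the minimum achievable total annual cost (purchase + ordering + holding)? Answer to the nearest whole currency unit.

Holding cost per unit per year at price C is H = 0.24·C.
Evaluate total cost at each tier's feasible EOQ or, if the EOQ is below the tier, at the tier's minimum quantity.
EOQ at $162.00 = 384.0 (feasible in tier 1): TC = 73,500×$162.00 + (73,500/384.0)×39 + (384.0/2)×0.24×$162.00 = $11,921,929.80.
EOQ at $157.00 = 390.1 < 400, so use break Q=400: TC = 73,500×$157.00 + (73,500/400.0)×39 + (400.0/2)×0.24×$157.00 = $11,554,202.25.
EOQ at $139.30 = 414.1 < 740, so use break Q=740: TC = 73,500×$139.30 + (73,500/740.0)×39 + (740.0/2)×0.24×$139.30 = $10,254,793.49.
Lowest total cost among the candidates is at Q = 740.0.

TC* ≈ $10,254,793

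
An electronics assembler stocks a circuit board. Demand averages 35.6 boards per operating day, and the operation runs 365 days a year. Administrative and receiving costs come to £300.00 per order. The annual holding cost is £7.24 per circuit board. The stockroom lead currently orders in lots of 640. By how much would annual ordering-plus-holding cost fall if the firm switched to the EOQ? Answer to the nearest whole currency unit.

Annual demand D = 35.6 × 365 = 12,994.
EOQ = √(2DS/H) = √(2 × 12,994 × 300 / 7.24) ≈ 1037.71.
Cost at Q* = (D/Q*)S + (Q*/2)H = √(2DSH) ≈ £7,513.05.
Cost at Q = 640: (12,994/640)×300 + (640/2)×7.24 = £6,090.94 + £2,316.80 = £8,407.74.
Excess = £8,407.74 − £7,513.05 = £894.69.

Extra cost ≈ £895 per year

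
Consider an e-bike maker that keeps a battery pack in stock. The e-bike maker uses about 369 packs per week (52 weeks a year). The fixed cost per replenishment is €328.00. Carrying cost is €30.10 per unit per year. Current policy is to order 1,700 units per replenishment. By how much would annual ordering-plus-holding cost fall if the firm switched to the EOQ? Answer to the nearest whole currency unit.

Extra cost ≈ €9,822 per year

Annual demand D = 369 × 52 = 19,188.
EOQ = √(2DS/H) = √(2 × 19,188 × 328 / 30.1) ≈ 646.67.
Cost at Q* = (D/Q*)S + (Q*/2)H = √(2DSH) ≈ €19,464.80.
Cost at Q = 1,700: (19,188/1,700)×328 + (1,700/2)×30.1 = €3,702.16 + €25,585.00 = €29,287.16.
Excess = €29,287.16 − €19,464.80 = €9,822.35.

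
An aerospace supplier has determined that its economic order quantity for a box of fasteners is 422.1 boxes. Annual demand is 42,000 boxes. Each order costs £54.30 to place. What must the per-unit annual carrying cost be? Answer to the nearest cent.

Squaring Q* = √(2DS/H) gives Q*² = 2DS/H.
From Q* = √(2DS/H): H = 2DS / Q*² = 2 × 42,000 × 54.3 / 422.1² = 25.6005.

H ≈ £25.60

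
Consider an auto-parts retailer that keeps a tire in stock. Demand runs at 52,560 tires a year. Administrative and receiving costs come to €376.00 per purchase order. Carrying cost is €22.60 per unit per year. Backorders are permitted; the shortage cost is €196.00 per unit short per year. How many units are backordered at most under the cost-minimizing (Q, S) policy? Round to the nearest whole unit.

With planned backorders, Q* = √(2DS/H) · √((H+B)/B).
√(2DS/H) = √(2 × 52,560 × 376 / 22.6) = 1322.459.
√((H+B)/B) = √((22.6+196)/196) = 1.0561.
Q* ≈ 1396.624.
S* = Q* · H/(H+B) = 1396.624 × 22.6/218.6 ≈ 144.390.

S* ≈ 144 tires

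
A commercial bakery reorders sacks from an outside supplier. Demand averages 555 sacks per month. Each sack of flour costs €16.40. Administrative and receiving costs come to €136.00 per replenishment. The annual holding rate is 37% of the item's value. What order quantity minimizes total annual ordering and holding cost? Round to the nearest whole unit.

Annual demand D = 555 × 12 = 6,660.
Holding cost H = 0.37 × €16.40 = €6.0680 per unit per year.
EOQ = √(2DS / H) = √(2 × 6,660 × 136 / 6.068).
= √(1,811,520 / 6.068) = √298,536.5854 ≈ 546.385.

Q* ≈ 546 sacks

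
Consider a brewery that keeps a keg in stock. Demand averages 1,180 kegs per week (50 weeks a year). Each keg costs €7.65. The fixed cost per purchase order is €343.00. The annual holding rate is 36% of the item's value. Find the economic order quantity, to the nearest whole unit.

Annual demand D = 1,180 × 50 = 59,000.
Holding cost H = 0.36 × €7.65 = €2.7540 per unit per year.
EOQ = √(2DS / H) = √(2 × 59,000 × 343 / 2.754).
= √(40,474,000 / 2.754) = √14,696,441.5396 ≈ 3833.594.

Q* ≈ 3,834 kegs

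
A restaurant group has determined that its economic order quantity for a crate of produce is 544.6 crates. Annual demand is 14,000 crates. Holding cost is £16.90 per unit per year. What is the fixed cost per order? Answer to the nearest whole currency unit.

S ≈ £179

The basic EOQ model gives Q* = √(2DS/H); rearrange for the unknown.
From Q* = √(2DS/H): S = Q*²H / (2D) = 544.6² × 16.9 / (2 × 14,000) = 179.0127.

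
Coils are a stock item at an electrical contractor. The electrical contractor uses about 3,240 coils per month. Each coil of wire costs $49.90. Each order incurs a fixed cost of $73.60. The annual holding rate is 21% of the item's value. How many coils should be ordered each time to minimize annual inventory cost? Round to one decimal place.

Annual demand D = 3,240 × 12 = 38,880.
Holding cost H = 0.21 × $49.90 = $10.4790 per unit per year.
EOQ = √(2DS / H) = √(2 × 38,880 × 73.6 / 10.479).
= √(5,723,136 / 10.479) = √546,152.8772 ≈ 739.022.

Q* ≈ 739.0 coils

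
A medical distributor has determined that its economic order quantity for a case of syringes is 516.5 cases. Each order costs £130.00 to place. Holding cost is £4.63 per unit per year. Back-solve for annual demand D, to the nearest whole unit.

D ≈ 4,751 cases per year

Invert the EOQ relation Q*² = 2DS/H.
From Q* = √(2DS/H): D = Q*²H / (2S) = 516.5² × 4.63 / (2 × 130) = 4750.598.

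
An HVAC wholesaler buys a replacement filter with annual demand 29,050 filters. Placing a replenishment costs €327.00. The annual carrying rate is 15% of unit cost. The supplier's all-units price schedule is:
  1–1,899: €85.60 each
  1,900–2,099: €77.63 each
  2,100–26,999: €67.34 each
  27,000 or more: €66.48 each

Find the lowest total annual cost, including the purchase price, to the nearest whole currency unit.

Holding cost per unit per year at price C is H = 0.15·C.
Evaluate total cost at each tier's feasible EOQ or, if the EOQ is below the tier, at the tier's minimum quantity.
EOQ at €85.60 = 1216.4 (feasible in tier 1): TC = 29,050×€85.60 + (29,050/1216.4)×327 + (1216.4/2)×0.15×€85.60 = €2,502,298.68.
EOQ at €77.63 = 1277.3 < 1900, so use break Q=1900: TC = 29,050×€77.63 + (29,050/1900.0)×327 + (1900.0/2)×0.15×€77.63 = €2,271,213.43.
EOQ at €67.34 = 1371.4 < 2100, so use break Q=2100: TC = 29,050×€67.34 + (29,050/2100.0)×327 + (2100.0/2)×0.15×€67.34 = €1,971,356.55.
EOQ at €66.48 = 1380.3 < 27000, so use break Q=27000: TC = 29,050×€66.48 + (29,050/27000.0)×327 + (27000.0/2)×0.15×€66.48 = €2,066,217.83.
Lowest total cost among the candidates is at Q = 2100.0.

TC* ≈ €1,971,357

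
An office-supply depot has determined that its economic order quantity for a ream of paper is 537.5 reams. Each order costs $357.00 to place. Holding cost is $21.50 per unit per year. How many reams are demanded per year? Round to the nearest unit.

D ≈ 8,700 reams per year

The basic EOQ model gives Q* = √(2DS/H); rearrange for the unknown.
From Q* = √(2DS/H): D = Q*²H / (2S) = 537.5² × 21.5 / (2 × 357) = 8699.558.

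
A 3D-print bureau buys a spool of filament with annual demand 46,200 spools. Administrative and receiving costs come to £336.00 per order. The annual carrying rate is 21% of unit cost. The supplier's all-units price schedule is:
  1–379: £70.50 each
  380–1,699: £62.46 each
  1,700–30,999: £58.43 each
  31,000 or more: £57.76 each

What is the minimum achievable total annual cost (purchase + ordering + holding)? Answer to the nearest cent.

TC* ≈ £2,719,027.05

Holding cost per unit per year at price C is H = 0.21·C.
Evaluate total cost at each tier's feasible EOQ or, if the EOQ is below the tier, at the tier's minimum quantity.
Tier 1 (£70.50): EOQ = 1448.1 exceeds tier's upper bound 379, so this tier is dominated.
EOQ at £62.46 = 1538.5 (feasible in tier 2): TC = 46,200×£62.46 + (46,200/1538.5)×336 + (1538.5/2)×0.21×£62.46 = £2,905,831.77.
EOQ at £58.43 = 1590.7 < 1700, so use break Q=1700: TC = 46,200×£58.43 + (46,200/1700.0)×336 + (1700.0/2)×0.21×£58.43 = £2,719,027.05.
EOQ at £57.76 = 1599.9 < 31000, so use break Q=31000: TC = 46,200×£57.76 + (46,200/31000.0)×336 + (31000.0/2)×0.21×£57.76 = £2,857,021.55.
Lowest total cost among the candidates is at Q = 1700.0.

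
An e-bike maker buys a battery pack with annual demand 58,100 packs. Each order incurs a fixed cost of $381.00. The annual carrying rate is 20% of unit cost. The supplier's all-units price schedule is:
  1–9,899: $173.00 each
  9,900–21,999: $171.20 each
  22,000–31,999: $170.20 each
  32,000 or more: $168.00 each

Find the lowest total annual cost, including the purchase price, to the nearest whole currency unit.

TC* ≈ $10,090,438

Holding cost per unit per year at price C is H = 0.20·C.
Evaluate total cost at each tier's feasible EOQ or, if the EOQ is below the tier, at the tier's minimum quantity.
EOQ at $173.00 = 1131.2 (feasible in tier 1): TC = 58,100×$173.00 + (58,100/1131.2)×381 + (1131.2/2)×0.20×$173.00 = $10,090,438.45.
EOQ at $171.20 = 1137.1 < 9900, so use break Q=9900: TC = 58,100×$171.20 + (58,100/9900.0)×381 + (9900.0/2)×0.20×$171.20 = $10,118,443.97.
EOQ at $170.20 = 1140.4 < 22000, so use break Q=22000: TC = 58,100×$170.20 + (58,100/22000.0)×381 + (22000.0/2)×0.20×$170.20 = $10,264,066.19.
EOQ at $168.00 = 1147.9 < 32000, so use break Q=32000: TC = 58,100×$168.00 + (58,100/32000.0)×381 + (32000.0/2)×0.20×$168.00 = $10,299,091.75.
Lowest total cost among the candidates is at Q = 1131.2.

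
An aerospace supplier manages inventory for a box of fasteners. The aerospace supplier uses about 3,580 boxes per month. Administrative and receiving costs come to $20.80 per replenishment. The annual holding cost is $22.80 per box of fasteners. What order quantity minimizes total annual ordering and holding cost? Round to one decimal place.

Q* ≈ 280.0 boxes

Annual demand D = 3,580 × 12 = 42,960.
EOQ = √(2DS / H) = √(2 × 42,960 × 20.8 / 22.8).
= √(1,787,136 / 22.8) = √78,383.1579 ≈ 279.970.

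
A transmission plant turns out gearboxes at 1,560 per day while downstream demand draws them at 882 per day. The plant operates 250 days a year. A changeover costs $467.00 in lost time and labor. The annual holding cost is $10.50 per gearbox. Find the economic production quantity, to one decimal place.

Annual demand D = 882 × 250 = 220,500.
Production build-up factor (1 − d/p) = 1 − 882/1,560 = 0.4346.
Q* = √(2DS / (H(1 − d/p))) = √(2 × 220,500 × 467 / (10.5 × 0.4346)).
= √(205,947,000 / 4.5635) ≈ 6717.854.

Q* ≈ 6,717.9 gearboxes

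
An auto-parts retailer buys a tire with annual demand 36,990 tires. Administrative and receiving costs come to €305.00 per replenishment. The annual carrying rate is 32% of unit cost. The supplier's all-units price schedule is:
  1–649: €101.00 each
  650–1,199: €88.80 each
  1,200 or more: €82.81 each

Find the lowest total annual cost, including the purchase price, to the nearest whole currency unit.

TC* ≈ €3,088,443

Holding cost per unit per year at price C is H = 0.32·C.
For each price level, check whether its EOQ is feasible; otherwise the best quantity at that price is the breakpoint.
Tier 1 (€101.00): EOQ = 835.5 exceeds tier's upper bound 649, so this tier is dominated.
EOQ at €88.80 = 891.1 (feasible in tier 2): TC = 36,990×€88.80 + (36,990/891.1)×305 + (891.1/2)×0.32×€88.80 = €3,310,033.45.
EOQ at €82.81 = 922.8 < 1200, so use break Q=1200: TC = 36,990×€82.81 + (36,990/1200.0)×305 + (1200.0/2)×0.32×€82.81 = €3,088,443.04.
Lowest total cost among the candidates is at Q = 1200.0.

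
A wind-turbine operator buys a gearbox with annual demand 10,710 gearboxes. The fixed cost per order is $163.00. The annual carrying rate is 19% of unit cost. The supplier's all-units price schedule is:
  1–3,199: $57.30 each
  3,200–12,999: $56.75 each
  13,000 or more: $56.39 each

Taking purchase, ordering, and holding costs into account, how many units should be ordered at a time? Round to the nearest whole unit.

Holding cost per unit per year at price C is H = 0.19·C.
For each price level, check whether its EOQ is feasible; otherwise the best quantity at that price is the breakpoint.
EOQ at $57.30 = 566.3 (feasible in tier 1): TC = 10,710×$57.30 + (10,710/566.3)×163 + (566.3/2)×0.19×$57.30 = $619,848.35.
EOQ at $56.75 = 569.0 < 3200, so use break Q=3200: TC = 10,710×$56.75 + (10,710/3200.0)×163 + (3200.0/2)×0.19×$56.75 = $625,590.04.
EOQ at $56.39 = 570.9 < 13000, so use break Q=13000: TC = 10,710×$56.39 + (10,710/13000.0)×163 + (13000.0/2)×0.19×$56.39 = $673,712.84.
Lowest total cost is $619,848.35 at Q = 566.3.

Q* ≈ 566 gearboxes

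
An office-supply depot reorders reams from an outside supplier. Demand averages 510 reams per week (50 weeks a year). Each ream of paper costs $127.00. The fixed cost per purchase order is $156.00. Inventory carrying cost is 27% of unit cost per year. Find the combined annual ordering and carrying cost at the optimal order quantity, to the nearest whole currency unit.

Annual demand D = 510 × 50 = 25,500.
Holding cost H = 0.27 × $127.00 = $34.2900 per unit per year.
The optimal lot size = √(2DS/H) = √(2 × 25,500 × 156 / 34.29) ≈ 481.69.
At the optimum the two cost components are equal, so total cost = 2·(Q*/2)H = Q*·H.
Minimum total = √(2DSH) = √(2 × 25,500 × 156 × 34.29) ≈ 16516.999.

TC* ≈ $16,517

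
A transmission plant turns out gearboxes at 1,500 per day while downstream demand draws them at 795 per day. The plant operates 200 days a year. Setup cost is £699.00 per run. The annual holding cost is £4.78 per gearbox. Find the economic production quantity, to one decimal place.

Annual demand D = 795 × 200 = 159,000.
Production build-up factor (1 − d/p) = 1 − 795/1,500 = 0.4700.
Q* = √(2DS / (H(1 − d/p))) = √(2 × 159,000 × 699 / (4.78 × 0.4700)).
= √(222,282,000 / 2.2466) ≈ 9946.935.

Q* ≈ 9,946.9 gearboxes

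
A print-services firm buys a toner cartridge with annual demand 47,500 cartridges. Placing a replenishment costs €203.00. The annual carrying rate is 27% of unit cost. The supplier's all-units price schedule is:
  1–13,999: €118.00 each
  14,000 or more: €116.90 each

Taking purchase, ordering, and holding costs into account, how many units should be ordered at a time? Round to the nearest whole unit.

Q* ≈ 778 cartridges

Holding cost per unit per year at price C is H = 0.27·C.
For each price level, check whether its EOQ is feasible; otherwise the best quantity at that price is the breakpoint.
EOQ at €118.00 = 778.0 (feasible in tier 1): TC = 47,500×€118.00 + (47,500/778.0)×203 + (778.0/2)×0.27×€118.00 = €5,629,787.50.
EOQ at €116.90 = 781.7 < 14000, so use break Q=14000: TC = 47,500×€116.90 + (47,500/14000.0)×203 + (14000.0/2)×0.27×€116.90 = €5,774,379.75.
Lowest total cost is €5,629,787.50 at Q = 778.0.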